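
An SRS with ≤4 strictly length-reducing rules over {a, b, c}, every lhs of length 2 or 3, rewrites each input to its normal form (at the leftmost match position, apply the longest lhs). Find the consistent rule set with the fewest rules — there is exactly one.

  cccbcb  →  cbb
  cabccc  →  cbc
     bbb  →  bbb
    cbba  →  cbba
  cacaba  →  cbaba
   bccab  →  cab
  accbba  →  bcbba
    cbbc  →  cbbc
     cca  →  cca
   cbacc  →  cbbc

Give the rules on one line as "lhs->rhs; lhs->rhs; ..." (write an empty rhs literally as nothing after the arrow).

ac->b; bcc->c; ccb->a

  | cccbcb => cacb => cbb
  | cabccc => cacc => cbc
  | bbb
  | cbba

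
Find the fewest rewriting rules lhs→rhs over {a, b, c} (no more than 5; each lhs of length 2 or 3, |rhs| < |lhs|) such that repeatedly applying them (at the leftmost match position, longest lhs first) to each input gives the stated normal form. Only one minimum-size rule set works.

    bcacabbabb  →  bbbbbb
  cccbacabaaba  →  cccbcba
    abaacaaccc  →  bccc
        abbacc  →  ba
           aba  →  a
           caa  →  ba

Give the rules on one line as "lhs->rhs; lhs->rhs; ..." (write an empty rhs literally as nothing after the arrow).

aaa->c; ab->; ac->a; ca->b

  | bcacabbabb => bbcabbabb => bbbbbabb => bbbbbb
  | cccbacabaaba => cccbaabaaba => cccbaaaba => cccbcba
  | abaacaaccc => aacaaccc => aaaaccc => caccc => bccc
  | abbacc => bacc => bac => ba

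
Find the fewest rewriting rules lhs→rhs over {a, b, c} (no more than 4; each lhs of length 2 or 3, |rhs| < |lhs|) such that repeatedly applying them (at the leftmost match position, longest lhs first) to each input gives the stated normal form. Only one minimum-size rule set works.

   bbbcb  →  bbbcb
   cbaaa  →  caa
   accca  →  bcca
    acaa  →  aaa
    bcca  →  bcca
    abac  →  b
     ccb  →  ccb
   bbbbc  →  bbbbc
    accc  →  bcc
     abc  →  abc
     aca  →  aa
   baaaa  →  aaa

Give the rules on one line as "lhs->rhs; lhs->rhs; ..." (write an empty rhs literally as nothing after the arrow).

ac->b; aca->aa; ba->

  | bbbcb
  | cbaaa => caa
  | accca => bcca
  | acaa => aaa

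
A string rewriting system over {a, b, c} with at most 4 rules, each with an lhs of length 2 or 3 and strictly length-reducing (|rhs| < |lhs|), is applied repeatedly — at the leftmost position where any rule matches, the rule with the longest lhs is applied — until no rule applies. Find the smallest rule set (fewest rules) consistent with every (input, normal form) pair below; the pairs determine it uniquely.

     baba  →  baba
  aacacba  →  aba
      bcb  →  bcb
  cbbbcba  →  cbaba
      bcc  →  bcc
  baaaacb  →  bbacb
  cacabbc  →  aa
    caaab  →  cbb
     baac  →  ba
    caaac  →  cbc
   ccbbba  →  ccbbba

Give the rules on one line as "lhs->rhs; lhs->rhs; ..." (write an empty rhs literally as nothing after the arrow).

  | baba
  | aacacba => aacba => aba
  | bcb
  | cbbbcba => cbaba

aaa->b; aac->a; bbc->a; cac->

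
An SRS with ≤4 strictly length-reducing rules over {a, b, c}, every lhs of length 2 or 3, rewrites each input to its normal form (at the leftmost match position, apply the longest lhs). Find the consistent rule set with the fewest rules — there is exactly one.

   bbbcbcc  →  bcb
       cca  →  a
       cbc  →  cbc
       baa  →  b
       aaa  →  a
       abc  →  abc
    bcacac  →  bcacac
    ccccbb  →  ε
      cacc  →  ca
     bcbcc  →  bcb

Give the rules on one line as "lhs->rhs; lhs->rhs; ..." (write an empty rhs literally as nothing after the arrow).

  | bbbcbcc => bcbcc => bcb
  | cca => a
  | cbc
  | baa => b

aa->; bb->; cc->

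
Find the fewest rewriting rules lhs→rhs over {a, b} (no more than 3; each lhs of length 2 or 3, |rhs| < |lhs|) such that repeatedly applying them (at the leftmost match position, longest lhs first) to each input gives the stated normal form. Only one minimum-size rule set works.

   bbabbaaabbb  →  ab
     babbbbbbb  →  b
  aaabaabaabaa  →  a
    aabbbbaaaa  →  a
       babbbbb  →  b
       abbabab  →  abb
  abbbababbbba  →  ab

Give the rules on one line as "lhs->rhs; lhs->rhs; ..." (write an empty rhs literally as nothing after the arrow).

  | bbabbaaabbb => bbbaaabbb => baaabbb => aabbb => abbb => ab
  | babbbbbbb => bbbbbbb => bbbbb => bbb => b
  | aaabaabaabaa => aabaabaabaa => abaabaabaa => aabaabaa => abaabaa => aabaa => abaa => aa => a
  | aabbbbaaaa => abbbbaaaa => abbaaaa => abaaa => aaa => aa => a

aa->a; ba->; bbb->b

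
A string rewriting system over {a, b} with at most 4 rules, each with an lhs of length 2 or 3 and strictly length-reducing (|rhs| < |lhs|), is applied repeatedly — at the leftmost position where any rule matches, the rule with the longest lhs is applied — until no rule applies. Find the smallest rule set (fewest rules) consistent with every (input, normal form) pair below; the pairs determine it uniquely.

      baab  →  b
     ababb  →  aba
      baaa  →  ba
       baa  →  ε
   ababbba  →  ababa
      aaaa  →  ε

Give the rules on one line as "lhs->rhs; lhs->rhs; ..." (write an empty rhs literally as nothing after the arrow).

aa->b; bb->; bba->ba

  | baab => bbb => b
  | ababb => aba
  | baaa => bba => ba
  | baa => bb => ε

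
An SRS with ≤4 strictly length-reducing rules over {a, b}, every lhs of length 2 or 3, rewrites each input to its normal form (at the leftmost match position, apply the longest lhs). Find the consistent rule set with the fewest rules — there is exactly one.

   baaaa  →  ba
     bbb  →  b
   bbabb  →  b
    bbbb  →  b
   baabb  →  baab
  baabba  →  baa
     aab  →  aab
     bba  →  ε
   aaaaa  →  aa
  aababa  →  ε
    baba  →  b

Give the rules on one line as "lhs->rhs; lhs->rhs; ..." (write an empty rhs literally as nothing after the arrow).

  | baaaa => ba
  | bbb => bb => b
  | bbabb => bb => b
  | bbbb => bbb => bb => b

aaa->; aba->; bb->b; bba->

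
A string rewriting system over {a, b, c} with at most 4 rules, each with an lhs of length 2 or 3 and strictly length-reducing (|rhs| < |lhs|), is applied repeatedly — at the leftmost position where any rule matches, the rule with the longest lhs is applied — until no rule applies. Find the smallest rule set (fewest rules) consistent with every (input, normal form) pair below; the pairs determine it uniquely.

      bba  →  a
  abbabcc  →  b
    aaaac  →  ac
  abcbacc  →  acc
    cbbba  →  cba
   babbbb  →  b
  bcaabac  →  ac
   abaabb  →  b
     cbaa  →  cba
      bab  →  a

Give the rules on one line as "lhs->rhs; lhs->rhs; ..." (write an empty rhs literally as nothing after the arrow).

  | bba => aa => a
  | abbabcc => bbabcc => aabcc => abcc => bcc => bc => b
  | aaaac => aaac => aac => ac
  | abcbacc => bcbacc => bbacc => aacc => acc

aa->a; ab->b; bb->a; bc->b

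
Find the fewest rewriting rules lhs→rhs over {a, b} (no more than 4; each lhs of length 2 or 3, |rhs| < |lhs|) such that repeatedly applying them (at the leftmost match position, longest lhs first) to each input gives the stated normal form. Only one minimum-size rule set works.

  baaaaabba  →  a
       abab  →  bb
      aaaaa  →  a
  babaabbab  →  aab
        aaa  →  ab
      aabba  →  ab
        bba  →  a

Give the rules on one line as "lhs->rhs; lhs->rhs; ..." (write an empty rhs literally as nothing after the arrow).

aaa->ab; aba->b; ba->a; bab->

  | baaaaabba => aaaaabba => abaabba => babba => ba => a
  | abab => bb
  | aaaaa => abaa => ba => a
  | babaabbab => aabbab => aab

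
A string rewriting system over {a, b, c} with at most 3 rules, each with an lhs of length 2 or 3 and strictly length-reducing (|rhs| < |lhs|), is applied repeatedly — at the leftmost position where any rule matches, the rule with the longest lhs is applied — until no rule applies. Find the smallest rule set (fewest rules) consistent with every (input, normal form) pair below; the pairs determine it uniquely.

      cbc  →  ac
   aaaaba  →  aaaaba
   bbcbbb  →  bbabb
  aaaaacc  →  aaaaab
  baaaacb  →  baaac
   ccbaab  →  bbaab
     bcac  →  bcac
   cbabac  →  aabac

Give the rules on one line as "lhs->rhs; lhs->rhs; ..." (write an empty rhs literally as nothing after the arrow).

  | cbc => ac
  | aaaaba
  | bbcbbb => bbabb
  | aaaaacc => aaaaab

acb->c; cb->a; cc->b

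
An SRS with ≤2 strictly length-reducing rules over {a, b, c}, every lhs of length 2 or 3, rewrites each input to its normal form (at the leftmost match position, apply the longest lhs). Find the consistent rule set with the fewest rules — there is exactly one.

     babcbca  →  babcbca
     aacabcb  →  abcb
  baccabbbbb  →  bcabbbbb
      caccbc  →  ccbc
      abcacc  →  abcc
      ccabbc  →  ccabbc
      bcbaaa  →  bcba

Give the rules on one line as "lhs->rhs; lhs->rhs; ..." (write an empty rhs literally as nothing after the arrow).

aa->a; ac->

  | babcbca
  | aacabcb => acabcb => abcb
  | baccabbbbb => bcabbbbb
  | caccbc => ccbc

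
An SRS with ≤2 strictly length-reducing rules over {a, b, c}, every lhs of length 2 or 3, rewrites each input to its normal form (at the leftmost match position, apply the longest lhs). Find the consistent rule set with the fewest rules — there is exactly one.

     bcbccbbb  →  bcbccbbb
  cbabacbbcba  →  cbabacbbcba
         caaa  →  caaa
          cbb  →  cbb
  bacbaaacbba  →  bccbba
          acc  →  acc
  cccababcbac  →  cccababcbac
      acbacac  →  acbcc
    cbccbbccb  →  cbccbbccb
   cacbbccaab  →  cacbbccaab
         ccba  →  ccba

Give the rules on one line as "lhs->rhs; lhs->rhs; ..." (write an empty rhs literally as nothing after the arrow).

  | bcbccbbb
  | cbabacbbcba
  | caaa
  | cbb

aca->c; baa->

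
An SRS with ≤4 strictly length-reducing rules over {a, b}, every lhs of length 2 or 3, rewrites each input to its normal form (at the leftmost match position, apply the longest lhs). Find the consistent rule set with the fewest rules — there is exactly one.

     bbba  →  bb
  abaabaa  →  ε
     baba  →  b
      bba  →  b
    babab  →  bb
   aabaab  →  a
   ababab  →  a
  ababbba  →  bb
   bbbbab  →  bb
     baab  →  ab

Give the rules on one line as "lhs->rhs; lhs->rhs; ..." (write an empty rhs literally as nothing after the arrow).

  | bbba => bb
  | abaabaa => aabaa => bbaa => ba => ε
  | baba => aa => b
  | bba => b

aa->b; ba->; bab->a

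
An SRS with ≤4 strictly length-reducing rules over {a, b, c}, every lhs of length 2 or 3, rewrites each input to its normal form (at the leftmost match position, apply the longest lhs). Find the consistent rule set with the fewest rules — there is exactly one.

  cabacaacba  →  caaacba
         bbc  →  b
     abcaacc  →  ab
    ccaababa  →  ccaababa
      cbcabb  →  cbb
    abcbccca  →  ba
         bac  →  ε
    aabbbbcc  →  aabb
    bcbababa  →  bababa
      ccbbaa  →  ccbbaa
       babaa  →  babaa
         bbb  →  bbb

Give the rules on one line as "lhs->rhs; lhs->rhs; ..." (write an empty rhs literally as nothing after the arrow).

  | cabacaacba => caaacba
  | bbc => b
  | abcaacc => aacc => ab
  | ccaababa

acc->b; bac->; bc->; bca->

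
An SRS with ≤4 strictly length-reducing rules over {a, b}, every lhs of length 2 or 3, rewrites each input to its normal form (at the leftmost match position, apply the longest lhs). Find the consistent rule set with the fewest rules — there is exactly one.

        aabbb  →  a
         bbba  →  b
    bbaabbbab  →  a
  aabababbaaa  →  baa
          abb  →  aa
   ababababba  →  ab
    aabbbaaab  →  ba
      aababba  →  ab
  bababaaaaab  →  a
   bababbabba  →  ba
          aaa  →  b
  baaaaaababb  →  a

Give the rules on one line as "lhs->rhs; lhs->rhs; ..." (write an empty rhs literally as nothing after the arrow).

aaa->b; aba->b; bab->ba; bb->a

  | aabbb => aaab => bb => a
  | bbba => aba => b
  | bbaabbbab => aaabbbab => bbbbab => abbab => aaab => bb => a
  | aabababbaaa => abbabbaaa => aaabbaaa => bbbaaa => abaaa => baa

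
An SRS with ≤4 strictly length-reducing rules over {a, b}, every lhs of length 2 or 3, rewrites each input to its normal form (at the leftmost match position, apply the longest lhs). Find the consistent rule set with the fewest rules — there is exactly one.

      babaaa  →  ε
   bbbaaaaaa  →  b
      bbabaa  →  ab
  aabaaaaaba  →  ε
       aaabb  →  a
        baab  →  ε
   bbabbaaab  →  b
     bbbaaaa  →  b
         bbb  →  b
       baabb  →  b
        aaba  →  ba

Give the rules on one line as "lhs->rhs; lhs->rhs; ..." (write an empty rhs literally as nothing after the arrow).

aa->; bab->a; bb->

  | babaaa => aaaa => aa => ε
  | bbbaaaaaa => baaaaaa => baaaa => baa => b
  | bbabaa => abaa => ab
  | aabaaaaaba => baaaaaba => baaaba => baba => aa => ε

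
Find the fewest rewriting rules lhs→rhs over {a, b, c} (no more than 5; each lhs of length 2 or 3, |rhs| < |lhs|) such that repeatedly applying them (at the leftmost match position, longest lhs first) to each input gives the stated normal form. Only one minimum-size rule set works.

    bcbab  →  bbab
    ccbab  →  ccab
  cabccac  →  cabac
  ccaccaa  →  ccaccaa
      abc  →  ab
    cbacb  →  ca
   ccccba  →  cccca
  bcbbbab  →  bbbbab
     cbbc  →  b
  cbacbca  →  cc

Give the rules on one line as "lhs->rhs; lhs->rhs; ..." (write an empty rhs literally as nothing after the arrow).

aca->c; bc->b; cb->; cba->ca

  | bcbab => bbab
  | ccbab => ccab
  | cabccac => cabcac => cabac
  | ccaccaa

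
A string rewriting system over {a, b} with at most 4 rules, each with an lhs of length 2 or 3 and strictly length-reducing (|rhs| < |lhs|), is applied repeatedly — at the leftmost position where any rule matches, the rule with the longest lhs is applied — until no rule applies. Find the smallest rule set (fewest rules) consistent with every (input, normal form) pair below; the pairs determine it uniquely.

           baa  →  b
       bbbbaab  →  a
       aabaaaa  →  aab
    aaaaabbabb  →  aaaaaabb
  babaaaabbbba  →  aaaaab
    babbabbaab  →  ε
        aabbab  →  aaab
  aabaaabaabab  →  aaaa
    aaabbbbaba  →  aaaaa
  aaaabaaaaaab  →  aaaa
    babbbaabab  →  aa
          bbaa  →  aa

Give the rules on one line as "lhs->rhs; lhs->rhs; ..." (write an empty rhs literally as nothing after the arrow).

  | baa => ba => b
  | bbbbaab => abaab => abab => a
  | aabaaaa => aabaaa => aabaa => aaba => aab
  | aaaaabbabb => aaaaaabb

ba->b; bab->; bba->a; bbb->a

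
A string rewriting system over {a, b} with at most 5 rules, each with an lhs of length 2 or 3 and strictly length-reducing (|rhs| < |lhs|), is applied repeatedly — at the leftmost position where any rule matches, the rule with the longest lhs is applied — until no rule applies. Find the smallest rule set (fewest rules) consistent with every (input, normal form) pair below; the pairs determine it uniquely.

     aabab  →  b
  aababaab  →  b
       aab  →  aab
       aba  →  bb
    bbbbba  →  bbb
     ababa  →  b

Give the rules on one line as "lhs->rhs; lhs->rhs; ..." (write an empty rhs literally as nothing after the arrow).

aba->bb; abb->; baa->; bba->

  | aabab => abbb => b
  | aababaab => abbbaab => baab => b
  | aab
  | aba => bb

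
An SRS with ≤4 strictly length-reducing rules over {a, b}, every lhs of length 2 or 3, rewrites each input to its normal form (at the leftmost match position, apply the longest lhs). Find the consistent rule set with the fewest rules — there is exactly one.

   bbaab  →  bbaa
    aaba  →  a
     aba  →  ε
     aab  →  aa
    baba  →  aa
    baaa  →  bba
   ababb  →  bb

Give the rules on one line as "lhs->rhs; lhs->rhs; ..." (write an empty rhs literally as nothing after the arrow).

  | bbaab => bbaa
  | aaba => a
  | aba => ε
  | aab => aa

aaa->ba; ab->a; aba->; bab->a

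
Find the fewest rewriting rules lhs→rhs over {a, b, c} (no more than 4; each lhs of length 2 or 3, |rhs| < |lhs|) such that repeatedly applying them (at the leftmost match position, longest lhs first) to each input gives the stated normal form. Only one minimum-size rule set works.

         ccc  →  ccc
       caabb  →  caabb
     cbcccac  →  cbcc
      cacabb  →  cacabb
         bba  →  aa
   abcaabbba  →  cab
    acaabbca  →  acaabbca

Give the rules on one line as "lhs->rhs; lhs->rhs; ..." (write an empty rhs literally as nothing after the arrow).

  | ccc
  | caabb
  | cbcccac => cbcc
  | cacabb

aba->b; abc->ca; bba->aa; cca->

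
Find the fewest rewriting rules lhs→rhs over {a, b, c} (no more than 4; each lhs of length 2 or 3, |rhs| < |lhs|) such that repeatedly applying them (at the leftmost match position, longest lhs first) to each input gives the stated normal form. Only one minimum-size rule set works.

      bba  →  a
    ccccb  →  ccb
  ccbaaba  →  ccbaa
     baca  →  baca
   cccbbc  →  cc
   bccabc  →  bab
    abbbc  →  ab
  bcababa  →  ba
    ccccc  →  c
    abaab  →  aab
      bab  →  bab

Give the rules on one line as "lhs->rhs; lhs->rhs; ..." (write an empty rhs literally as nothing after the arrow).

  | bba => a
  | ccccb => ccb
  | ccbaaba => ccbaa
  | baca

aba->a; bb->; bc->b; ccc->c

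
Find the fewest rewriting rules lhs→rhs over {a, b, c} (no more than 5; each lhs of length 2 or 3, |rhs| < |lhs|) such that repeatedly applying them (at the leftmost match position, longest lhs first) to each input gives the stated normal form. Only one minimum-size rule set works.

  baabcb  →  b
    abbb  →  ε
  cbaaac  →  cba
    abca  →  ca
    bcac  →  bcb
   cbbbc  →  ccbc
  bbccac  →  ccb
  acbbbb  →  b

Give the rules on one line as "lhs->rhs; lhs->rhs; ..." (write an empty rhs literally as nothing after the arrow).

ab->; ac->b; bb->; cbb->cc

  | baabcb => bacb => bbb => b
  | abbb => bb => ε
  | cbaaac => cbaab => cba
  | abca => ca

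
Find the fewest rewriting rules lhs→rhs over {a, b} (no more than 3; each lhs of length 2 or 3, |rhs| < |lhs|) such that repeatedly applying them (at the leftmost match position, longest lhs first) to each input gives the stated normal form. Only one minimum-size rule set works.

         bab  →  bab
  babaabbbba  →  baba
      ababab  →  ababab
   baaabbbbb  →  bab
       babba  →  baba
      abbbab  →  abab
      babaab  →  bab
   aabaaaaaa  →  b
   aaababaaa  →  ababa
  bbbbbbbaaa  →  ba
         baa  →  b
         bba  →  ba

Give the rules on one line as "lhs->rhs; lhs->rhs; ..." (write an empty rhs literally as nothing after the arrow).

  | bab
  | babaabbbba => babbbbba => babbbba => babbba => babba => baba
  | ababab
  | baaabbbbb => babbbbb => babbbb => babbb => babb => bab

aa->; bb->b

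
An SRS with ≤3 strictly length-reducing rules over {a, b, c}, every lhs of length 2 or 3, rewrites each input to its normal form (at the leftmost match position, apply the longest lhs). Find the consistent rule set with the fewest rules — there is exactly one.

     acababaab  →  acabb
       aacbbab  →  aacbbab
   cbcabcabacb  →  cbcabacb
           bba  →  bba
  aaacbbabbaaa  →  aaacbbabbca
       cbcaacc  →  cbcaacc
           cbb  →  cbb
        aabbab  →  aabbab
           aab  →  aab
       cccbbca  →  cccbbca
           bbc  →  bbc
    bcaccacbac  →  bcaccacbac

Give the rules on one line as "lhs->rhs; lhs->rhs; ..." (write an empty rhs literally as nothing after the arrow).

abc->; baa->bc

  | acababaab => acababcb => acabb
  | aacbbab
  | cbcabcabacb => cbcabacb
  | bba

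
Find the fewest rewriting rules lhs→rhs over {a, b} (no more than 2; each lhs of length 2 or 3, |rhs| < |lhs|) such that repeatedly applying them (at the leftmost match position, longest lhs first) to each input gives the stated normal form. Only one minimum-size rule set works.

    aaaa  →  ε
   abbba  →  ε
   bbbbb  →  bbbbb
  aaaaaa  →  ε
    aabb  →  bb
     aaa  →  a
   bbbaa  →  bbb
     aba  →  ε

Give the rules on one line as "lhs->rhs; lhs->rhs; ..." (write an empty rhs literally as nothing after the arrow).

  | aaaa => aa => ε
  | abbba => abba => aba => aa => ε
  | bbbbb
  | aaaaaa => aaaa => aa => ε

aa->; ab->a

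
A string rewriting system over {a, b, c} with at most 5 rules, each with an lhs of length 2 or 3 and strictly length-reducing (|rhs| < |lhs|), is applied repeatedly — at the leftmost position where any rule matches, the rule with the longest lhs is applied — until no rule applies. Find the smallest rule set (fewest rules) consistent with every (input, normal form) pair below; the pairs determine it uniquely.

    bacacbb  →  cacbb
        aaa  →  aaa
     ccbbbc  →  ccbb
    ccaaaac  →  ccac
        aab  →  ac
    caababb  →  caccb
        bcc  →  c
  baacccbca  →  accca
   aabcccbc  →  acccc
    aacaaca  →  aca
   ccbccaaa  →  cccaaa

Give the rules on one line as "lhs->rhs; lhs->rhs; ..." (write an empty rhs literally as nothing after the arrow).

  | bacacbb => cacbb
  | aaa
  | ccbbbc => ccbb
  | ccaaaac => ccaab => ccac

aac->b; ab->c; ba->; bc->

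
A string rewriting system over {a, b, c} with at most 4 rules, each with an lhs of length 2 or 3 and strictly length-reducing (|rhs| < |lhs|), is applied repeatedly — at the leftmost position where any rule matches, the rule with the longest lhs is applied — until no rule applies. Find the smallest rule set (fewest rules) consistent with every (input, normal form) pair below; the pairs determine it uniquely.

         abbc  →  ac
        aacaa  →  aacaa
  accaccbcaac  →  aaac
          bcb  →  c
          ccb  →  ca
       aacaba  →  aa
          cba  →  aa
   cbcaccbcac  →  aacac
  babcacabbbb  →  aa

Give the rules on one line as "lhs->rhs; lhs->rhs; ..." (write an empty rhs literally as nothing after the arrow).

  | abbc => cbc => ac
  | aacaa
  | accaccbcaac => accbcaac => bcaac => aaac
  | bcb => ab => c

ab->c; acc->; bc->a; cb->a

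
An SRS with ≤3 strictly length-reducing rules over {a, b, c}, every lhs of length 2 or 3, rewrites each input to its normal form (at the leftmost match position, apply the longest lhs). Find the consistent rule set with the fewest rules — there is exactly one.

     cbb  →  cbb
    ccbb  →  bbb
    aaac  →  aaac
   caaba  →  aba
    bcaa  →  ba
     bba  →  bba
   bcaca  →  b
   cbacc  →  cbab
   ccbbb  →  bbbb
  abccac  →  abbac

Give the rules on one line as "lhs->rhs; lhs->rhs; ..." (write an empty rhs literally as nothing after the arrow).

  | cbb
  | ccbb => bbb
  | aaac
  | caaba => aba

ca->; cc->b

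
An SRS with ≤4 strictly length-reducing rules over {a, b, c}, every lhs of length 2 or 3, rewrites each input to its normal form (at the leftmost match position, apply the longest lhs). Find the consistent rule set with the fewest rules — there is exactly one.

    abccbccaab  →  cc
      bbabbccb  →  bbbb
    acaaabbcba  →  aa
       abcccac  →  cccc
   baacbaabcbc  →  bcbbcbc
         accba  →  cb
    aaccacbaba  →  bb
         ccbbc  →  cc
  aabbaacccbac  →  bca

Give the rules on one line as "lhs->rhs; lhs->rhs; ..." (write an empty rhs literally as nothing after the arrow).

ab->c; ac->; ba->b; ccb->a

  | abccbccaab => cccbccaab => caccaab => ccaab => ccac => cc
  | bbabbccb => bbbbccb => bbbba => bbbb
  | acaaabbcba => aaabbcba => aacbcba => abcba => ccba => aa
  | abcccac => ccccac => cccc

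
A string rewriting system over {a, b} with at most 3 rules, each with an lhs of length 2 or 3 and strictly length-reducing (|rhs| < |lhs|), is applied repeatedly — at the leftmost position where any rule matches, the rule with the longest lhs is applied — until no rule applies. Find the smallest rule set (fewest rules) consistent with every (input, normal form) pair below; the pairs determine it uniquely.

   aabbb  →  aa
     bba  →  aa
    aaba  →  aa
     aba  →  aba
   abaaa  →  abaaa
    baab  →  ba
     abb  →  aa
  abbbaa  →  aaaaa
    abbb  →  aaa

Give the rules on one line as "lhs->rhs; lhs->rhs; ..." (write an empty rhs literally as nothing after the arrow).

  | aabbb => abb => aa
  | bba => aa
  | aaba => aa
  | aba

aab->a; bb->a; bbb->aa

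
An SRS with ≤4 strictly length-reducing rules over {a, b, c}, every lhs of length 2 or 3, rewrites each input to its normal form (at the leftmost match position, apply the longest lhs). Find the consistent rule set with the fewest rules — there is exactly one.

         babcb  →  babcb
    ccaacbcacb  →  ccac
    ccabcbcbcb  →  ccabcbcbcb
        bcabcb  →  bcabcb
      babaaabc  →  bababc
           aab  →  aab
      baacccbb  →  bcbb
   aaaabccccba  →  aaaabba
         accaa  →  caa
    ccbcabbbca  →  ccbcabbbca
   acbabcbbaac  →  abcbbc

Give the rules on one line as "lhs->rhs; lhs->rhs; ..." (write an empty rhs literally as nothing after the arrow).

acb->; acc->c; baa->b; bcc->b

  | babcb
  | ccaacbcacb => ccacacb => ccac
  | ccabcbcbcb
  | bcabcb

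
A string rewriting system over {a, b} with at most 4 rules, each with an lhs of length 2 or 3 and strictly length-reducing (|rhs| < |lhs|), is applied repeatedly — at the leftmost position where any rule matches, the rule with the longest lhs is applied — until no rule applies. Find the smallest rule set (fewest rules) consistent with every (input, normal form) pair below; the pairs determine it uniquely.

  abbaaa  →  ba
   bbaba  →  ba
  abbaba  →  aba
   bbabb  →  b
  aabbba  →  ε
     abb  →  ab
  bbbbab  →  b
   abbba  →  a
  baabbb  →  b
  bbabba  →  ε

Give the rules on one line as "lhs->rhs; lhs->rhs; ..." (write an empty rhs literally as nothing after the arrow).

  | abbaaa => aaa => ba
  | bbaba => ba
  | abbaba => aba
  | bbabb => bb => b

aa->b; bb->b; bba->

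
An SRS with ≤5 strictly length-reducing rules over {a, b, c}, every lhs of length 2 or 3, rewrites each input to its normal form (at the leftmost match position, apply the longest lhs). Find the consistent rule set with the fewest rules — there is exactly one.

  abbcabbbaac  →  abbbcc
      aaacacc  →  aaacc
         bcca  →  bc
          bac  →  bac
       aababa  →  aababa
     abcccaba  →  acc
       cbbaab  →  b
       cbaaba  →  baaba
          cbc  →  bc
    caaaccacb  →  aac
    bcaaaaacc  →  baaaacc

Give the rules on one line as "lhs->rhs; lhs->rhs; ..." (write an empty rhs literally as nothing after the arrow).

acb->ac; bba->cc; ca->; cb->b

  | abbcabbbaac => abbbbbaac => abbbccac => abbbcc
  | aaacacc => aaacc
  | bcca => bc
  | bac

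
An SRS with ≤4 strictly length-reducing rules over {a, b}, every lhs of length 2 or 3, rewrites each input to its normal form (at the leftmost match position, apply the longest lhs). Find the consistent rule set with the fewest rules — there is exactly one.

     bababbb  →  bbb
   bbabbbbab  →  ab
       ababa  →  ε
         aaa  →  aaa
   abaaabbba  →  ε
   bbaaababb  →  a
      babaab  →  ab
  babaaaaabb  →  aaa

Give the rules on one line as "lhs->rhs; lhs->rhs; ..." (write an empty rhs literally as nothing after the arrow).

  | bababbb => babbb => bbb
  | bbabbbbab => abbbbab => bbab => ab
  | ababa => ba => ε
  | aaa

aba->; abb->; ba->; bba->a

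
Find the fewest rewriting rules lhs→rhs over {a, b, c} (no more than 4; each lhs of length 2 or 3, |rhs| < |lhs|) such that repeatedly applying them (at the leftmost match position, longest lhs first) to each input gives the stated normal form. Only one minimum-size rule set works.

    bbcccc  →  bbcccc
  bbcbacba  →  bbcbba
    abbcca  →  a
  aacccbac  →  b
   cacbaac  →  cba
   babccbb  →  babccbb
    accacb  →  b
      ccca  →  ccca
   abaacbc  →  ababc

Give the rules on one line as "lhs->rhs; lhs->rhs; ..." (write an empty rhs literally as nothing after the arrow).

  | bbcccc
  | bbcbacba => bbcbba
  | abbcca => acca => a
  | aacccbac => acbac => bac => b

abb->a; ac->; acc->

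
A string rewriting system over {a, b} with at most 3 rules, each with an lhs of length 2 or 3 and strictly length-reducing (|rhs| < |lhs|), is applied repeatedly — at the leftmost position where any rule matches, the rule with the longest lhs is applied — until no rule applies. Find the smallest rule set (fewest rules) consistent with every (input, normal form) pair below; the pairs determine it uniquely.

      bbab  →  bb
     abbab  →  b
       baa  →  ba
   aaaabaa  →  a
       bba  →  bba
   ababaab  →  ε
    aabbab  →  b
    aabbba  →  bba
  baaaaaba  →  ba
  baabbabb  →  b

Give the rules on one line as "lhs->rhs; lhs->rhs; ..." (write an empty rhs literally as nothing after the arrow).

aa->a; ab->; bbb->b

  | bbab => bb
  | abbab => bab => b
  | baa => ba
  | aaaabaa => aaabaa => aabaa => abaa => aa => a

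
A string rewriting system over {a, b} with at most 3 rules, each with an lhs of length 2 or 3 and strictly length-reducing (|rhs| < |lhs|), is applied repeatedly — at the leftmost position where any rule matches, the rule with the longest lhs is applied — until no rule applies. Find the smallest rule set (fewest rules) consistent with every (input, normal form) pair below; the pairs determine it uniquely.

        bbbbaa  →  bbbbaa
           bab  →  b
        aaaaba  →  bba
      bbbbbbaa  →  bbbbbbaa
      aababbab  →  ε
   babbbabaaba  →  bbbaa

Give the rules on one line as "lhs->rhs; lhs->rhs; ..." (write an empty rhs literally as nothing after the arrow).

  | bbbbaa
  | bab => b
  | aaaaba => bbaba => bba
  | bbbbbbaa

aaa->bb; ab->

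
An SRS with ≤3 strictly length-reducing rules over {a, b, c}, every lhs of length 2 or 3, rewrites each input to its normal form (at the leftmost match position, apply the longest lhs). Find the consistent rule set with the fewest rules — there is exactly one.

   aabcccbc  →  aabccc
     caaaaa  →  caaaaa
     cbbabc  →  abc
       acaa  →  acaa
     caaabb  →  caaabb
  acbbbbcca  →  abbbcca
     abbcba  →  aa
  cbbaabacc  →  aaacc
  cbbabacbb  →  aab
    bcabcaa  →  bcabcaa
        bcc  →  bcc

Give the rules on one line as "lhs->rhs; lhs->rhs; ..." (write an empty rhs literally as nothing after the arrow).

ba->a; cb->

  | aabcccbc => aabccc
  | caaaaa
  | cbbabc => babc => abc
  | acaa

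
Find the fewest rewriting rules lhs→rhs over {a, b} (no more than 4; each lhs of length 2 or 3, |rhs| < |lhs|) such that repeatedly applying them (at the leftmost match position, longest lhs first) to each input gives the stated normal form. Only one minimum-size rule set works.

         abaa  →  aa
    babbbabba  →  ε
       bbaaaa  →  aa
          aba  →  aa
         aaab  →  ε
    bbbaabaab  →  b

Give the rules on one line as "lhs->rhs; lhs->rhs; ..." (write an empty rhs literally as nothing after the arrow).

aaa->aa; aab->; ab->a; bba->

  | abaa => aaa => aa
  | babbbabba => babbabba => bababba => baabba => bba => ε
  | bbaaaa => aaa => aa
  | aba => aa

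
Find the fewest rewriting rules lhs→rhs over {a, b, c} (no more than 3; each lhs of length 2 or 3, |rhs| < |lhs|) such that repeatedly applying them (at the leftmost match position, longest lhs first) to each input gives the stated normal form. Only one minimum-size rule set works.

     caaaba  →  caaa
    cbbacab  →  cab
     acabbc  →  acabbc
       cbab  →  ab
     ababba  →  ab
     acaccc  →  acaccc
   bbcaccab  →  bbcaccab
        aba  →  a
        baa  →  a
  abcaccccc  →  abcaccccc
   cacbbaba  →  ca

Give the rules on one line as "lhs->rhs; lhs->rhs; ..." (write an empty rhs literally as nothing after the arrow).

ba->; cb->

  | caaaba => caaa
  | cbbacab => bacab => cab
  | acabbc
  | cbab => ab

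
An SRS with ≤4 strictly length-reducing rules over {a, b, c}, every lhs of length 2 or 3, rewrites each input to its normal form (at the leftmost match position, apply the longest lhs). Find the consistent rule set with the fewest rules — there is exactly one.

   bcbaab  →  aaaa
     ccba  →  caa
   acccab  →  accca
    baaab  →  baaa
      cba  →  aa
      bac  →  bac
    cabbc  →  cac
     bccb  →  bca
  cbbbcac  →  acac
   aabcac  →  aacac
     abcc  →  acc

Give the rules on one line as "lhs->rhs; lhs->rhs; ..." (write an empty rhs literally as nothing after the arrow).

ab->a; bcb->aa; cb->a

  | bcbaab => aaaab => aaaa
  | ccba => caa
  | acccab => accca
  | baaab => baaa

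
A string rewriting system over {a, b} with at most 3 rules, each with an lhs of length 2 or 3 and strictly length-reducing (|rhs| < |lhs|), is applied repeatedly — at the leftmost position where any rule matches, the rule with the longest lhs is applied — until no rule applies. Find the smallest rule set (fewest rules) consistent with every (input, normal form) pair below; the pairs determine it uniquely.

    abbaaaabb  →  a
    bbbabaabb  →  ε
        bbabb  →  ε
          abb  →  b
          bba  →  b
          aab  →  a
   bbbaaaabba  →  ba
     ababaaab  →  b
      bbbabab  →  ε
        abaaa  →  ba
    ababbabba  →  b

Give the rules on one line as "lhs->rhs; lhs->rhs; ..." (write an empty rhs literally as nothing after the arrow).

aa->b; ab->; bb->a

  | abbaaaabb => baaaabb => bbaabb => aaabb => babb => bb => a
  | bbbabaabb => ababaabb => abaabb => aabb => bbb => ab => ε
  | bbabb => aabb => bbb => ab => ε
  | abb => b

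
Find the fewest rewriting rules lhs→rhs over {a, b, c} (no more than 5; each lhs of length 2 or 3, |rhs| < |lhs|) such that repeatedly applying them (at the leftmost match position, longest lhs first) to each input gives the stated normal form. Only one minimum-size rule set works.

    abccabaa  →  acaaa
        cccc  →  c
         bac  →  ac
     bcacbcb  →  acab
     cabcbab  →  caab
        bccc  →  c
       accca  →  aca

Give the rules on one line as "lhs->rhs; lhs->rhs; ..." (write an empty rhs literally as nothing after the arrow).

ba->a; bc->; cbc->ca; cc->c

  | abccabaa => acabaa => acaaa
  | cccc => ccc => cc => c
  | bac => ac
  | bcacbcb => acbcb => acab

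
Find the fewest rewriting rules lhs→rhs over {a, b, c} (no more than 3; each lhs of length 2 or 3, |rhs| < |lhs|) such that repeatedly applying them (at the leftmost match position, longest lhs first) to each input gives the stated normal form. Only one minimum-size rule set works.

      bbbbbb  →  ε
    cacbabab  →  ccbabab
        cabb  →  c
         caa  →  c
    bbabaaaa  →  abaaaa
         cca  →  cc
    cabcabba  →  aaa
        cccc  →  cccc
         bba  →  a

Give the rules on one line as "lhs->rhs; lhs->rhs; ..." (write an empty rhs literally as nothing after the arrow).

bb->; ca->c; cbc->a

  | bbbbbb => bbbb => bb => ε
  | cacbabab => ccbabab
  | cabb => cbb => c
  | caa => ca => c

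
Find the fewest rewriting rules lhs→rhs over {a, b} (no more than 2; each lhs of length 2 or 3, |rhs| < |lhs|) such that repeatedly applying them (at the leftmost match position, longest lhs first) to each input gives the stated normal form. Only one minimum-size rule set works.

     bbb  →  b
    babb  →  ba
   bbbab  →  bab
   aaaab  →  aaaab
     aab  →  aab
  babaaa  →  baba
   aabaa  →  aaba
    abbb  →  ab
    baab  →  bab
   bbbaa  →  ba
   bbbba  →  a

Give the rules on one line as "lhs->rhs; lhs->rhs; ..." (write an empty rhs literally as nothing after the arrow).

  | bbb => b
  | babb => ba
  | bbbab => bab
  | aaaab

baa->ba; bb->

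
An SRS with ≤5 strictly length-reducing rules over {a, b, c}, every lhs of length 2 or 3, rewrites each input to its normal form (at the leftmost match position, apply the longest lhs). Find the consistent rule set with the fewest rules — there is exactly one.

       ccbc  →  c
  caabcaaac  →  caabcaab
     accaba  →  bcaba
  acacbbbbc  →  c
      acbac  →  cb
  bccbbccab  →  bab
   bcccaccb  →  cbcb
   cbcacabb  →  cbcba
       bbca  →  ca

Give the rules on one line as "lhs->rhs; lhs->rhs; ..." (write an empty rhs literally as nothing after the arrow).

  | ccbc => bbc => c
  | caabcaaac => caabcaab
  | accaba => bcaba
  | acacbbbbc => bacbbbbc => bbbbbbc => bbbbc => bbc => c

ac->b; bb->; bba->ca; cc->b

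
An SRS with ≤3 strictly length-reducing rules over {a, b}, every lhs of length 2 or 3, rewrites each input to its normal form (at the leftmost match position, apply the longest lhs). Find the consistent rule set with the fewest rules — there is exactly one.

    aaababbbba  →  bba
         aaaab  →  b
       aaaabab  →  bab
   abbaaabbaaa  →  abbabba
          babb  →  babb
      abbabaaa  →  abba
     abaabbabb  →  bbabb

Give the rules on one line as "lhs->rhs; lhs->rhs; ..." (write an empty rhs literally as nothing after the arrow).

aa->; aba->a; bbb->ab

  | aaababbbba => ababbbba => abbbba => aabba => bba
  | aaaab => aab => b
  | aaaabab => aabab => bab
  | abbaaabbaaa => abbabbaaa => abbabba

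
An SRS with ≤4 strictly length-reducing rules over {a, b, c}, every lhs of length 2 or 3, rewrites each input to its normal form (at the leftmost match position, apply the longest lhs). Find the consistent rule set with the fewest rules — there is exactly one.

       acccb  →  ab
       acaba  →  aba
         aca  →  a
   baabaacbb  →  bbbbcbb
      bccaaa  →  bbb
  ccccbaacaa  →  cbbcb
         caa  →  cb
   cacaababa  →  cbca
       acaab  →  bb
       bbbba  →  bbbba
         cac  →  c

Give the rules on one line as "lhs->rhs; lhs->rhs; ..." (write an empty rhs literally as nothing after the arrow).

  | acccb => ccb => ab
  | acaba => aba
  | aca => a
  | baabaacbb => bbbaacbb => bbbbcbb

aa->b; ac->; bab->c; cc->a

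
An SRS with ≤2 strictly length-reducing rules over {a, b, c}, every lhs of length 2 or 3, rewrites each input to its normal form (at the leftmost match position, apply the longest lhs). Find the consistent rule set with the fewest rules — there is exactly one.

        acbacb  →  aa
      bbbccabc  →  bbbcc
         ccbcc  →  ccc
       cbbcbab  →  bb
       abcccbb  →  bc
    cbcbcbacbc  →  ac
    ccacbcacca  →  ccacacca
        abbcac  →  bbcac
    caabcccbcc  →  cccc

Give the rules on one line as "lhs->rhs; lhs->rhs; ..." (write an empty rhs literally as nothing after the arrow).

  | acbacb => aacb => aa
  | bbbccabc => bbbccbc => bbbcc
  | ccbcc => ccc
  | cbbcbab => bcbab => bab => bb

ab->b; cb->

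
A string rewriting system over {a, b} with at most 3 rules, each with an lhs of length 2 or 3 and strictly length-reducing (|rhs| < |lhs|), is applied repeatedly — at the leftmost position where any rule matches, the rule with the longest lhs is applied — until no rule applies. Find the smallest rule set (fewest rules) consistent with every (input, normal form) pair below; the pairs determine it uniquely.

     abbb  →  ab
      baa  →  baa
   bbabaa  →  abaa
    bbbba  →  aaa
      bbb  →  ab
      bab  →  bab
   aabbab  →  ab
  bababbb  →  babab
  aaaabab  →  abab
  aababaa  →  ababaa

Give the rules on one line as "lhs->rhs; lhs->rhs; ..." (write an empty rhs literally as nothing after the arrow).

aab->ab; bb->a

  | abbb => aab => ab
  | baa
  | bbabaa => aabaa => abaa
  | bbbba => abba => aaa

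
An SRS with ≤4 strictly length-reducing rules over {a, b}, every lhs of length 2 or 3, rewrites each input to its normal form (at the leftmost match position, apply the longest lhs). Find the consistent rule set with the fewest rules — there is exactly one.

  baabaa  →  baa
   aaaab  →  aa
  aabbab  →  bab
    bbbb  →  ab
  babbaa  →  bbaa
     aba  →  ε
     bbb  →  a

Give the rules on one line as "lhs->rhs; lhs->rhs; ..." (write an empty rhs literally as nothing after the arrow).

  | baabaa => baa
  | aaaab => aa
  | aabbab => bab
  | bbbb => ab

aab->; aba->; abb->b; bbb->a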